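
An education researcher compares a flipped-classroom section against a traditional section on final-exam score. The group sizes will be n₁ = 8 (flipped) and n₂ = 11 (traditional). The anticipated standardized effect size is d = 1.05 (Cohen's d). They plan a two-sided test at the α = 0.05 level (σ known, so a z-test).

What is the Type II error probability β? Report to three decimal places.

Noncentrality parameter: δ = d / √(1/n₁ + 1/n₂) = 1.05 / √(1/8 + 1/11) = 2.2597
Critical value for a two-sided test at α = 0.05: z_{α/2} = 1.960.
Power = Φ(δ − 1.960) + Φ(−δ − 1.960) = Φ(0.300) + Φ(-4.220) = 0.6178 + 0.0000 = 0.6178.
Type II error: β = 1 − power = 1 − 0.6178 = 0.3822.

β ≈ 0.382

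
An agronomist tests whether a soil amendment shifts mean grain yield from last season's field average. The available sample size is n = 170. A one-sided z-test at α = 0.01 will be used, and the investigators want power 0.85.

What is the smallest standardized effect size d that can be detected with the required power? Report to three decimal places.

Required noncentrality: δ = z_{0.01} + z_{0.15} = 2.326 + 1.036 = 3.363.
δ = d·√n ⇒ d = δ/√n = 3.363/√170 = 0.2579.

d ≈ 0.258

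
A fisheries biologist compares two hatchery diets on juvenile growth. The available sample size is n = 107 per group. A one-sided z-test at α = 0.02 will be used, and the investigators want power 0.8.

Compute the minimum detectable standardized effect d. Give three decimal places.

d ≈ 0.396

Need Φ(δ − 2.054) = 0.8, so δ = 2.054 + 0.842 = 2.895.
δ = d·√(n/2) ⇒ d = δ/√(n/2) = 2.895/√(107/2) = 0.3958.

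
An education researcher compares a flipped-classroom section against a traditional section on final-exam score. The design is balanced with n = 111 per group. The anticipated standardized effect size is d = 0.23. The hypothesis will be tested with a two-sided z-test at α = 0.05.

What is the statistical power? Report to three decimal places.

Noncentrality parameter: δ = d·√(n/2) = 0.23 × √(111/2) = 1.7135
Critical value for a two-sided test at α = 0.05: z_{α/2} = 1.960.
Power = Φ(δ − 1.960) + Φ(−δ − 1.960) = Φ(-0.247) + Φ(-3.673) = 0.4026 + 0.0001 = 0.4028.

Power ≈ 0.403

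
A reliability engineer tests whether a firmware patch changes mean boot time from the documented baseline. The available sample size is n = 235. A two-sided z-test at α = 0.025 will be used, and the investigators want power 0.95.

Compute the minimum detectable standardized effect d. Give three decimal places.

d ≈ 0.254

Required noncentrality: δ = z_{0.0125} + z_{0.05} = 2.241 + 1.645 = 3.886.
(Lower-tail contribution to power is negligible for δ > 0.)
δ = d·√n ⇒ d = δ/√n = 3.886/√235 = 0.2535.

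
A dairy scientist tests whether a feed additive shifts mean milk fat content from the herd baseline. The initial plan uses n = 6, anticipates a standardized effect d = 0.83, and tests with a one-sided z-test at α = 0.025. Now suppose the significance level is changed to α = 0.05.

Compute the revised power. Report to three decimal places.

Power ≈ 0.651

δ = d·√n = 0.83 × √6 = 2.0331 (unchanged). New critical value: z_{0.05} = 1.645.
Revised power = P(Z > 1.645 − δ) = Φ(0.388) = 0.6511.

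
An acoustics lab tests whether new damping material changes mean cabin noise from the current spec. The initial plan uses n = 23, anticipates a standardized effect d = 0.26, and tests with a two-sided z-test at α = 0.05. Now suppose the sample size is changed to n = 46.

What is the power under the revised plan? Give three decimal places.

With n = 46: δ = d·√n = 0.26 × √46 = 1.7634. Critical value z_{0.025} = 1.960.
Revised power = Φ(δ − 1.960) + Φ(−δ − 1.960) = Φ(-0.197) + Φ(-3.723) = 0.4221 + 0.0001 = 0.4222.

Power ≈ 0.422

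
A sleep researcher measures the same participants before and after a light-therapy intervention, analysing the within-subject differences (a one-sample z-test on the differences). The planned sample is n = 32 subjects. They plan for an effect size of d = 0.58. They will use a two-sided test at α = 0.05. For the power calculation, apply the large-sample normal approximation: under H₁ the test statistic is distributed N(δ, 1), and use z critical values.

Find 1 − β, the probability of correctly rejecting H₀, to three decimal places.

Noncentrality parameter: δ = d·√n = 0.58 × √32 = 3.2810
Two-sided α = 0.05 → critical value z_{0.025} = 1.960.
Power = Φ(δ − 1.960) + Φ(−δ − 1.960) = Φ(1.321) + Φ(-5.241) = 0.9068 + 0.0000 = 0.9068.

Power ≈ 0.907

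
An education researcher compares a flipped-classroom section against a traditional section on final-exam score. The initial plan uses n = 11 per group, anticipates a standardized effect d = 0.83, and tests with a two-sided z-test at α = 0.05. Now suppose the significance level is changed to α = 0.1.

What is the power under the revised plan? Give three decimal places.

Power ≈ 0.619

δ = d·√(n/2) = 0.83 × √(11/2) = 1.9465 (unchanged). New critical value: z_{0.05} = 1.645.
Revised power = Φ(δ − 1.645) + Φ(−δ − 1.645) = Φ(0.302) + Φ(-3.591) = 0.6185 + 0.0002 = 0.6187.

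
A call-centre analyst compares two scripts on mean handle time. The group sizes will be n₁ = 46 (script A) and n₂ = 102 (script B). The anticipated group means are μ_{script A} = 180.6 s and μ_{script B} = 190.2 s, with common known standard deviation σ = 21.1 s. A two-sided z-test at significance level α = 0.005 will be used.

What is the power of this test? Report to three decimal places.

Power ≈ 0.403

Standardized effect: d = |μ_{script A} − μ_{script B}| / σ = |180.6 − 190.2| / 21.1 = 0.4550
Noncentrality parameter: δ = d / √(1/n₁ + 1/n₂) = 0.4550 / √(1/46 + 1/102) = 2.5618
Critical value for a two-sided test at α = 0.005: z_{α/2} = 2.807.
Power = Φ(δ − 2.807) + Φ(−δ − 2.807) = Φ(-0.245) + Φ(-5.369) = 0.4031 + 0.0000 = 0.4031.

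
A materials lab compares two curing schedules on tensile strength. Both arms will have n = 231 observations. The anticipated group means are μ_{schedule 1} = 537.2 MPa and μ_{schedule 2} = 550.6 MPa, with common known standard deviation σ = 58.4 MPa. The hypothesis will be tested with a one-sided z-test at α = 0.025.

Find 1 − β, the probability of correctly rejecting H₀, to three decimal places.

Power ≈ 0.694

Standardized effect: d = |μ_{schedule 1} − μ_{schedule 2}| / σ = |537.2 − 550.6| / 58.4 = 0.2295
Noncentrality parameter: δ = d·√(n/2) = 0.2295 × √(231/2) = 2.4659
One-sided α = 0.025 → critical value z_{0.025} = 1.960.
Power = P(Z > 1.960 − δ) = Φ(0.506) = 0.6936.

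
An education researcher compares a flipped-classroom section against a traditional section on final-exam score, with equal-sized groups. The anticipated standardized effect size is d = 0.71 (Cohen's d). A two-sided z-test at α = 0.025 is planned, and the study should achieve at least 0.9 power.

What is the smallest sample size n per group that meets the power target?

For power 0.9 need Φ(δ − z_{0.0125}) = 0.9, so δ = z_{0.0125} + z_{0.10} = 2.241 + 1.282 = 3.523.
(For δ > 0 the lower-tail rejection region contributes negligibly to power, so the one-term inversion is standard.)
δ = d·√(n/2) ⇒ n = 2(δ/d)² = 2 × (3.523 / 0.71)² = 49.24.
Rounding up, n = 50 per group.

n = 50 per group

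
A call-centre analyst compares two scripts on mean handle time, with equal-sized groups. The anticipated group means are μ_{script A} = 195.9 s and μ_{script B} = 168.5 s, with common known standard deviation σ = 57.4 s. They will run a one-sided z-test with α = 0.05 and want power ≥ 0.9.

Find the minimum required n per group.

Standardized effect: d = |μ_{script A} − μ_{script B}| / σ = |195.9 − 168.5| / 57.4 = 0.4774
For power 0.9 need Φ(δ − z_{0.05}) = 0.9, so δ = z_{0.05} + z_{0.10} = 1.645 + 1.282 = 2.926.
δ = d·√(n/2) ⇒ n = 2(δ/d)² = 2 × (2.926 / 0.4774)² = 75.17.
Rounding up, n = 76 per group.

n = 76 per group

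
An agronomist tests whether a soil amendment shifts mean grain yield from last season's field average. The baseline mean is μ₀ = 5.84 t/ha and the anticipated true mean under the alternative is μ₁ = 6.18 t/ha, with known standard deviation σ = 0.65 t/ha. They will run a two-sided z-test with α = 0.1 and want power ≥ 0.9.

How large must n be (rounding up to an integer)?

Standardized effect: d = |μ₁ − μ₀| / σ = |6.18 − 5.84| / 0.65 = 0.5231
Set Φ(δ − 1.645) = 0.9; then δ − 1.645 = Φ⁻¹(0.9) = 1.282, giving δ = 2.926.
(Ignoring the negligible lower-tail rejection probability gives the usual closed-form inversion.)
δ = d·√n ⇒ n = (δ/d)² = (2.926 / 0.5231)² = 31.30.
Round up to the next whole unit.

n = 32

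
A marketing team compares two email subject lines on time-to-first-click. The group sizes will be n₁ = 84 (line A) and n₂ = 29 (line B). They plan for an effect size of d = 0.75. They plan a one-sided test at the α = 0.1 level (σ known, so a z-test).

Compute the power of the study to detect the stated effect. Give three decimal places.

Power ≈ 0.986

Noncentrality parameter: δ = d / √(1/n₁ + 1/n₂) = 0.75 / √(1/84 + 1/29) = 3.4823
One-sided α = 0.1 → critical value z_{0.1} = 1.282.
Power = Φ(δ − 1.282) = Φ(2.201) = 0.9861.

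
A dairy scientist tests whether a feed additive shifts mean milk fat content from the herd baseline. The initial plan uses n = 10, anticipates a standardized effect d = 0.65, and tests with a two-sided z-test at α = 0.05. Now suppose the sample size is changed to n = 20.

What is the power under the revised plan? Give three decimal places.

Power ≈ 0.828

With n = 20: δ = d·√n = 0.65 × √20 = 2.9069. Critical value z_{0.025} = 1.960.
Revised power = Φ(δ − 1.960) + Φ(−δ − 1.960) = Φ(0.947) + Φ(-4.867) = 0.8282 + 0.0000 = 0.8282.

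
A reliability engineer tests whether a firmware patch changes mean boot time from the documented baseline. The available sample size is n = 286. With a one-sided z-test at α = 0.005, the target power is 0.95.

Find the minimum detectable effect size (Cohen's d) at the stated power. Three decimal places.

Need Φ(δ − 2.576) = 0.95, so δ = 2.576 + 1.645 = 4.221.
δ = d·√n ⇒ d = δ/√n = 4.221/√286 = 0.2496.

d ≈ 0.250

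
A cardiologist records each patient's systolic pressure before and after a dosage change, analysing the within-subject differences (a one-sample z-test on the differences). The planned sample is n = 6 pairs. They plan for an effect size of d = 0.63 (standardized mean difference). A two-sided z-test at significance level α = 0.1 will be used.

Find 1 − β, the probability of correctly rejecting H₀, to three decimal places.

Power ≈ 0.460

Noncentrality parameter: δ = d·√n = 0.63 × √6 = 1.5432
Critical value for a two-sided test at α = 0.1: z_{α/2} = 1.645.
Power = Φ(δ − 1.645) + Φ(−δ − 1.645) = Φ(-0.102) + Φ(-3.188) = 0.4595 + 0.0007 = 0.4602.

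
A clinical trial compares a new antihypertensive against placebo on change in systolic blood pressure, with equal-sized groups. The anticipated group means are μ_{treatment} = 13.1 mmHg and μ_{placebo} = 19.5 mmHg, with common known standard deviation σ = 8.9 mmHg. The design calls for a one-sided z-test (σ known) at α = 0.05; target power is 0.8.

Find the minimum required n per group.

n = 24 per group

Standardized effect: d = |μ_{treatment} − μ_{placebo}| / σ = |13.1 − 19.5| / 8.9 = 0.7191
Set Φ(δ − 1.645) = 0.8; then δ − 1.645 = Φ⁻¹(0.8) = 0.842, giving δ = 2.486.
δ = d·√(n/2) ⇒ n = 2(δ/d)² = 2 × (2.486 / 0.7191)² = 23.91.
Rounding up, n = 24 per group.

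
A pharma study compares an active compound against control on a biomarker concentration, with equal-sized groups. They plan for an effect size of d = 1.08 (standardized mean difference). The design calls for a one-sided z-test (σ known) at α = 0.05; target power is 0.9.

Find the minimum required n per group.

n = 15 per group

Set Φ(δ − 1.645) = 0.9; then δ − 1.645 = Φ⁻¹(0.9) = 1.282, giving δ = 2.926.
δ = d·√(n/2) ⇒ n = 2(δ/d)² = 2 × (2.926 / 1.08)² = 14.68.
Round up to the next whole unit.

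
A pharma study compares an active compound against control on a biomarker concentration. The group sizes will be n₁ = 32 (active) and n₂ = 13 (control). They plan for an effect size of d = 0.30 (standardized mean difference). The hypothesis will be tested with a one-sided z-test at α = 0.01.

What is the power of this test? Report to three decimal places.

Power ≈ 0.079

Noncentrality parameter: λ = d / √(1/n₁ + 1/n₂) = 0.30 / √(1/32 + 1/13) = 0.9121
One-sided α = 0.01 → critical value z_{0.01} = 2.326.
Power = P(Z > 2.326 − λ) = Φ(-1.414) = 0.0787.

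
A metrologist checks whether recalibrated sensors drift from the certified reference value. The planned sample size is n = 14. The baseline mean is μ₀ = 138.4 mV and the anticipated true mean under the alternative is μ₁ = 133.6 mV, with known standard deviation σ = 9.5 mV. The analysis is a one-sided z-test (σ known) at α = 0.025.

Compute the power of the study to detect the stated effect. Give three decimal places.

Standardized effect: d = |μ₁ − μ₀| / σ = |133.6 − 138.4| / 9.5 = 0.5053
Noncentrality parameter: δ = d·√n = 0.5053 × √14 = 1.8905
Critical value for a one-sided test at α = 0.025: z_α = 1.960.
Power = P(Z > 1.960 − δ) = Φ(-0.069) = 0.4723.

Power ≈ 0.472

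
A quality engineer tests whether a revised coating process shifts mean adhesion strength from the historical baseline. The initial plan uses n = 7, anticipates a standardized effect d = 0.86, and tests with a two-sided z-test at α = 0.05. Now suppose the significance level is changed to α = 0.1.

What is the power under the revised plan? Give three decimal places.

δ = d·√n = 0.86 × √7 = 2.2753 (unchanged). New critical value: z_{0.05} = 1.645.
Revised power = Φ(δ − 1.645) + Φ(−δ − 1.645) = Φ(0.630) + Φ(-3.920) = 0.7358 + 0.0000 = 0.7359.

Power ≈ 0.736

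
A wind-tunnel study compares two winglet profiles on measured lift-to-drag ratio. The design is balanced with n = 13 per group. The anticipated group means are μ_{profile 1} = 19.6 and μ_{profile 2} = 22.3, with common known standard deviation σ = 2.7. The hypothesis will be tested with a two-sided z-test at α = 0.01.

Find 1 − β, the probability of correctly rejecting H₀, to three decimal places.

Standardized effect: d = |μ_{profile 1} − μ_{profile 2}| / σ = |19.6 − 22.3| / 2.7 = 1.0000
Noncentrality parameter: λ = d·√(n/2) = 1.0000 × √(13/2) = 2.5495
Critical value for a two-sided test at α = 0.01: z_{α/2} = 2.576.
Power = Φ(λ − 2.576) + Φ(−λ − 2.576) = Φ(-0.026) + Φ(-5.125) = 0.4895 + 0.0000 = 0.4895.

Power ≈ 0.490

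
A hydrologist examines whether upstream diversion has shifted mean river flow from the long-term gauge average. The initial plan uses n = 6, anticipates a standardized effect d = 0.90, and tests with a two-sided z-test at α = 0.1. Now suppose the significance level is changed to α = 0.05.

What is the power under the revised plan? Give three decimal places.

Power ≈ 0.597

δ = d·√n = 0.90 × √6 = 2.2045 (unchanged). New critical value: z_{0.025} = 1.960.
Revised power = Φ(δ − 1.960) + Φ(−δ − 1.960) = Φ(0.245) + Φ(-4.165) = 0.5966 + 0.0000 = 0.5966.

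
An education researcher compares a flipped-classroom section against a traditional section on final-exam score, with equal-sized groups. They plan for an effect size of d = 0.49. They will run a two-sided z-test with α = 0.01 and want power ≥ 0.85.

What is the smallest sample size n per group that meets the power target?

n = 109 per group

Set Φ(δ − 2.576) = 0.85; then δ − 2.576 = Φ⁻¹(0.85) = 1.036, giving δ = 3.612.
(For δ > 0 the lower-tail rejection region contributes negligibly to power, so the one-term inversion is standard.)
δ = d·√(n/2) ⇒ n = 2(δ/d)² = 2 × (3.612 / 0.49)² = 108.69.
Rounding up, n = 109 per group.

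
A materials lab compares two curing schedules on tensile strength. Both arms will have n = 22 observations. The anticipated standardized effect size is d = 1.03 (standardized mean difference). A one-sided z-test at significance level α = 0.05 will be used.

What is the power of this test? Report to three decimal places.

Power ≈ 0.962

Noncentrality parameter: δ = d·√(n/2) = 1.03 × √(22/2) = 3.4161
One-sided α = 0.05 → critical value z_{0.05} = 1.645.
Power = P(Z > 1.645 − δ) = Φ(1.771) = 0.9617.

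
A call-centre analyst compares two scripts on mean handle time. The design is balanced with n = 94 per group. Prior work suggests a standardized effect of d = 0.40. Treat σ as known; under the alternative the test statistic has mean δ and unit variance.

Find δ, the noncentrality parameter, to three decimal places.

δ ≈ 2.742

The noncentrality parameter scales effect size by the design's sample-size factor: δ = d·√(n/2) = 0.40 × √(94/2) = 2.7423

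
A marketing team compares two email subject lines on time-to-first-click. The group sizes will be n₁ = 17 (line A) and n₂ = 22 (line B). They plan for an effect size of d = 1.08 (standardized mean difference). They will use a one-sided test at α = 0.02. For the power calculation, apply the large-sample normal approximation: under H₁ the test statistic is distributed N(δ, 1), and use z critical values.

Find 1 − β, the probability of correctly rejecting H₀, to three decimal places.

Power ≈ 0.902

Noncentrality parameter: λ = d / √(1/n₁ + 1/n₂) = 1.08 / √(1/17 + 1/22) = 3.3445
Critical value for a one-sided test at α = 0.02: z_α = 2.054.
Power = P(Z > 2.054 − λ) = Φ(1.291) = 0.9016.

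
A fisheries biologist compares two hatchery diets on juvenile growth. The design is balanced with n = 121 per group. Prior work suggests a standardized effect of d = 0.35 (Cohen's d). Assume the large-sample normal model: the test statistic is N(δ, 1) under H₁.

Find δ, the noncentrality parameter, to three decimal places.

δ ≈ 2.722

δ = d·√(n/2) = 0.35 × √(121/2) = 2.7224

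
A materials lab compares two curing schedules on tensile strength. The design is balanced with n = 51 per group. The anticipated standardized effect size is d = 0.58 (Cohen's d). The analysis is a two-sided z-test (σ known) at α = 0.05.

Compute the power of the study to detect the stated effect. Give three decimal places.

Power ≈ 0.834

Noncentrality parameter: δ = d·√(n/2) = 0.58 × √(51/2) = 2.9289
Two-sided α = 0.05 → critical value z_{0.025} = 1.960.
Power = Φ(δ − 1.960) + Φ(−δ − 1.960) = Φ(0.969) + Φ(-4.889) = 0.8337 + 0.0000 = 0.8337.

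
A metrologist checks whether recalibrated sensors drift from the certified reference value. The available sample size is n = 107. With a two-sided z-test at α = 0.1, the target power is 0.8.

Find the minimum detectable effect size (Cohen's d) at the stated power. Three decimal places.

d ≈ 0.240

Required noncentrality: δ = z_{0.05} + z_{0.20} = 1.645 + 0.842 = 2.486.
(Lower-tail contribution to power is negligible for δ > 0.)
δ = d·√n ⇒ d = δ/√n = 2.486/√107 = 0.2404.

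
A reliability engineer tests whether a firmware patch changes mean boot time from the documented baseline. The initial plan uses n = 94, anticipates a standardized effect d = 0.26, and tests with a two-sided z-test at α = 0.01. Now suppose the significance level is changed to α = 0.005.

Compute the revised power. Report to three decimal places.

δ = d·√n = 0.26 × √94 = 2.5208 (unchanged). New critical value: z_{0.0025} = 2.807.
Revised power = Φ(δ − 2.807) + Φ(−δ − 2.807) = Φ(-0.286) + Φ(-5.328) = 0.3873 + 0.0000 = 0.3873.

Power ≈ 0.387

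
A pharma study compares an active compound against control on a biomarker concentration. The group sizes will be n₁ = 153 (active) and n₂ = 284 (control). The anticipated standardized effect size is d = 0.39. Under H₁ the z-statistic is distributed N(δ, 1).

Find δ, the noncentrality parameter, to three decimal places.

δ ≈ 3.889

δ = d / √(1/n₁ + 1/n₂) = 0.39 / √(1/153 + 1/284) = 3.8889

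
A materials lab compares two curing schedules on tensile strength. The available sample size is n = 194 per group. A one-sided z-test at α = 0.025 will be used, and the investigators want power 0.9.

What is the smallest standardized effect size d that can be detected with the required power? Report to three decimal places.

d ≈ 0.329

Required noncentrality: δ = z_{0.025} + z_{0.10} = 1.960 + 1.282 = 3.242.
δ = d·√(n/2) ⇒ d = δ/√(n/2) = 3.242/√(194/2) = 0.3291.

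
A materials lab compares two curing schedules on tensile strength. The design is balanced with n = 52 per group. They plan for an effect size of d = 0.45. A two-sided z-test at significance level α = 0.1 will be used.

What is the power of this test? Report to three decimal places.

Noncentrality parameter: δ = d·√(n/2) = 0.45 × √(52/2) = 2.2946
Two-sided α = 0.1 → critical value z_{0.05} = 1.645.
Power = Φ(δ − 1.645) + Φ(−δ − 1.645) = Φ(0.650) + Φ(-3.939) = 0.7421 + 0.0000 = 0.7421.

Power ≈ 0.742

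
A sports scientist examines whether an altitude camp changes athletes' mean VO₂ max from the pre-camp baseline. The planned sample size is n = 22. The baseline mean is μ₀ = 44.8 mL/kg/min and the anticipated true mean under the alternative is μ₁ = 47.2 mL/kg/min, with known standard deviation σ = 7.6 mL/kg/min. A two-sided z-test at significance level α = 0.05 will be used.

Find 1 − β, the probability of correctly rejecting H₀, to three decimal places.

Standardized effect: d = |μ₁ − μ₀| / σ = |47.2 − 44.8| / 7.6 = 0.3158
Noncentrality parameter: δ = d·√n = 0.3158 × √22 = 1.4812
Critical value for a two-sided test at α = 0.05: z_{α/2} = 1.960.
Power = Φ(δ − 1.960) + Φ(−δ − 1.960) = Φ(-0.479) + Φ(-3.441) = 0.3160 + 0.0003 = 0.3163.

Power ≈ 0.316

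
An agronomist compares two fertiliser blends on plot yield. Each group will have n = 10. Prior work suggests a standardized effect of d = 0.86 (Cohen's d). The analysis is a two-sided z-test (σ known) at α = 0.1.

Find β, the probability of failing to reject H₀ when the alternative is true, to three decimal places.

Noncentrality parameter: δ = d·√(n/2) = 0.86 × √(10/2) = 1.9230
Critical value for a two-sided test at α = 0.1: z_{α/2} = 1.645.
Power = Φ(δ − 1.645) + Φ(−δ − 1.645) = Φ(0.278) + Φ(-3.568) = 0.6096 + 0.0002 = 0.6097.
Type II error: β = 1 − power = 1 − 0.6097 = 0.3903.

β ≈ 0.390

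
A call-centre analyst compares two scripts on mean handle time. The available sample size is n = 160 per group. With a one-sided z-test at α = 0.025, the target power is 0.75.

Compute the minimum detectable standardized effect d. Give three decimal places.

Need Φ(δ − 1.960) = 0.75, so δ = 1.960 + 0.674 = 2.634.
δ = d·√(n/2) ⇒ d = δ/√(n/2) = 2.634/√(160/2) = 0.2945.

d ≈ 0.295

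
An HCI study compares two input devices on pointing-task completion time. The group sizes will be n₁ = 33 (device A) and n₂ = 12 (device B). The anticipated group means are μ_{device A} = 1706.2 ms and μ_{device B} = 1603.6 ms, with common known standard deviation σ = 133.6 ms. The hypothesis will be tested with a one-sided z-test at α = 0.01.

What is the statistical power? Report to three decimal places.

Power ≈ 0.481

Standardized effect: d = |μ_{device A} − μ_{device B}| / σ = |1706.2 − 1603.6| / 133.6 = 0.7680
Noncentrality parameter: δ = d / √(1/n₁ + 1/n₂) = 0.7680 / √(1/33 + 1/12) = 2.2781
One-sided α = 0.01 → critical value z_{0.01} = 2.326.
Power = P(Z > 2.326 − δ) = Φ(-0.048) = 0.4808.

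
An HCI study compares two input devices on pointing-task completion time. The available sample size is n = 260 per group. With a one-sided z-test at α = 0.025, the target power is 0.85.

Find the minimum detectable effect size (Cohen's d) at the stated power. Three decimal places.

d ≈ 0.263

Required noncentrality: δ = z_{0.025} + z_{0.15} = 1.960 + 1.036 = 2.996.
δ = d·√(n/2) ⇒ d = δ/√(n/2) = 2.996/√(260/2) = 0.2628.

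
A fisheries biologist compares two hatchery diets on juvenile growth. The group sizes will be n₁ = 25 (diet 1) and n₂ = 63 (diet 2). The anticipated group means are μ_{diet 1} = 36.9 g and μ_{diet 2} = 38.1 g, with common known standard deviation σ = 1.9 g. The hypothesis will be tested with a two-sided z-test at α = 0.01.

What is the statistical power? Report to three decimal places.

Power ≈ 0.538

Standardized effect: d = |μ_{diet 1} − μ_{diet 2}| / σ = |36.9 − 38.1| / 1.9 = 0.6316
Noncentrality parameter: δ = d / √(1/n₁ + 1/n₂) = 0.6316 / √(1/25 + 1/63) = 2.6719
Critical value for a two-sided test at α = 0.01: z_{α/2} = 2.576.
Power = Φ(δ − 2.576) + Φ(−δ − 2.576) = Φ(0.096) + Φ(-5.248) = 0.5383 + 0.0000 = 0.5383.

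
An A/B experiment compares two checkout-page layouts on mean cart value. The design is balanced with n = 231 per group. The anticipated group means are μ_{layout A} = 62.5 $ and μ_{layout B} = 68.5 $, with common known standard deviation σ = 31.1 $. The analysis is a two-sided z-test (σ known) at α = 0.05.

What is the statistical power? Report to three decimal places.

Standardized effect: d = |μ_{layout A} − μ_{layout B}| / σ = |62.5 − 68.5| / 31.1 = 0.1929
Noncentrality parameter: δ = d·√(n/2) = 0.1929 × √(231/2) = 2.0734
Two-sided α = 0.05 → critical value z_{0.025} = 1.960.
Power = Φ(δ − 1.960) + Φ(−δ − 1.960) = Φ(0.113) + Φ(-4.033) = 0.5452 + 0.0000 = 0.5452.

Power ≈ 0.545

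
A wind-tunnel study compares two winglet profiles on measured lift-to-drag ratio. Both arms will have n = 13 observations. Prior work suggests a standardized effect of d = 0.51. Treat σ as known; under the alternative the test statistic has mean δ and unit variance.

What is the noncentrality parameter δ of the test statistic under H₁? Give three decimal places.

δ = d·√(n/2) = 0.51 × √(13/2) = 1.3002

δ ≈ 1.300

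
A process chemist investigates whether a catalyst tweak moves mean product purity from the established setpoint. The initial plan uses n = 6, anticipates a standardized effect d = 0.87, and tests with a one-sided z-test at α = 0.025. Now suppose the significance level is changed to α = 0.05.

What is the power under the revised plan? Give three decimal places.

δ = d·√n = 0.87 × √6 = 2.1311 (unchanged). New critical value: z_{0.05} = 1.645.
Revised power = P(Z > 1.645 − δ) = Φ(0.486) = 0.6866.

Power ≈ 0.687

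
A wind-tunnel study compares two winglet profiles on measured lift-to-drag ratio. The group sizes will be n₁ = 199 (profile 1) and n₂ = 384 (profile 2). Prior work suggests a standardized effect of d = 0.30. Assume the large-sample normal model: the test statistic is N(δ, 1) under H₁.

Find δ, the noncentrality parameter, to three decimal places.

δ ≈ 3.435

δ = d / √(1/n₁ + 1/n₂) = 0.30 / √(1/199 + 1/384) = 3.4346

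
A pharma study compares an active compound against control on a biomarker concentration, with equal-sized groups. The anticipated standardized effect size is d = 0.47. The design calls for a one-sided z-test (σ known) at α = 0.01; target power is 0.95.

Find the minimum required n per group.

For power 0.95 need Φ(δ − z_{0.01}) = 0.95, so δ = z_{0.01} + z_{0.05} = 2.326 + 1.645 = 3.971.
δ = d·√(n/2) ⇒ n = 2(δ/d)² = 2 × (3.971 / 0.47)² = 142.78.
Rounding up, n = 143 per group.

n = 143 per group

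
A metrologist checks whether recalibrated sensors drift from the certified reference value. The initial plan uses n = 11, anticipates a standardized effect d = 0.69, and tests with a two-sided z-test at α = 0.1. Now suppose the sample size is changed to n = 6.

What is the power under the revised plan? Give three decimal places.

Power ≈ 0.518

With n = 6: δ = d·√n = 0.69 × √6 = 1.6901. Critical value z_{0.05} = 1.645.
Revised power = Φ(δ − 1.645) + Φ(−δ − 1.645) = Φ(0.045) + Φ(-3.335) = 0.5181 + 0.0004 = 0.5185.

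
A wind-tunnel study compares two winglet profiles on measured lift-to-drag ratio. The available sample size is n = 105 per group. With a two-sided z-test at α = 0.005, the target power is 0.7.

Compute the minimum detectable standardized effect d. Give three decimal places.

d ≈ 0.460

Need Φ(δ − 2.807) = 0.7, so δ = 2.807 + 0.524 = 3.331.
(The second rejection-region term Φ(−δ − z_{α/2}) is negligible and dropped.)
δ = d·√(n/2) ⇒ d = δ/√(n/2) = 3.331/√(105/2) = 0.4598.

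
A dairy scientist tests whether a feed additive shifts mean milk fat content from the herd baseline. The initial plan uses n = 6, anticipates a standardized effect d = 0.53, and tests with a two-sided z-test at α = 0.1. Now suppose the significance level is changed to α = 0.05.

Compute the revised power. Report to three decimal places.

δ = d·√n = 0.53 × √6 = 1.2982 (unchanged). New critical value: z_{0.025} = 1.960.
Revised power = Φ(δ − 1.960) + Φ(−δ − 1.960) = Φ(-0.662) + Φ(-3.258) = 0.2541 + 0.0006 = 0.2546.

Power ≈ 0.255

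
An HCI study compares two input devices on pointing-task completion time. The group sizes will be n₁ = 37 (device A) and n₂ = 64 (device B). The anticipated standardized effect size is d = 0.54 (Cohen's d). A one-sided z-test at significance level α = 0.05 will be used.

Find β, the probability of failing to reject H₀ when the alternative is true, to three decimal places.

β ≈ 0.166

Noncentrality parameter: λ = d / √(1/n₁ + 1/n₂) = 0.54 / √(1/37 + 1/64) = 2.6147
One-sided α = 0.05 → critical value z_{0.05} = 1.645.
Power = P(Z > 1.645 − λ) = Φ(0.970) = 0.8339.
Type II error: β = 1 − power = 1 − 0.8339 = 0.1661.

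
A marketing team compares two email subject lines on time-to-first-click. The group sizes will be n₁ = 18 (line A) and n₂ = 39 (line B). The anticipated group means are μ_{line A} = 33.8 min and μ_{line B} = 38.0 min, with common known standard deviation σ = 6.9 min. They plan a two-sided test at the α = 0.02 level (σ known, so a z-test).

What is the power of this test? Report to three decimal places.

Power ≈ 0.425

Standardized effect: d = |μ_{line A} − μ_{line B}| / σ = |33.8 − 38.0| / 6.9 = 0.6087
Noncentrality parameter: λ = d / √(1/n₁ + 1/n₂) = 0.6087 / √(1/18 + 1/39) = 2.1361
Critical value for a two-sided test at α = 0.02: z_{α/2} = 2.326.
Power = Φ(λ − 2.326) + Φ(−λ − 2.326) = Φ(-0.190) + Φ(-4.462) = 0.4246 + 0.0000 = 0.4246.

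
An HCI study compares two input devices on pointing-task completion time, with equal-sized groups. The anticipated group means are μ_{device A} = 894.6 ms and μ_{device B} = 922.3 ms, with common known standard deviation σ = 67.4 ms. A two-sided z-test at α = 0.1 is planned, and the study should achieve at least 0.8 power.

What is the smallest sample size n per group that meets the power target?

n = 74 per group

Standardized effect: d = |μ_{device A} − μ_{device B}| / σ = |894.6 − 922.3| / 67.4 = 0.4110
For power 0.8 need Φ(δ − z_{0.05}) = 0.8, so δ = z_{0.05} + z_{0.20} = 1.645 + 0.842 = 2.486.
(The Φ(−δ − z_{α/2}) term is vanishingly small for δ > 0 and is dropped in the standard sample-size formula.)
δ = d·√(n/2) ⇒ n = 2(δ/d)² = 2 × (2.486 / 0.4110)² = 73.21.
Rounding up, n = 74 per group.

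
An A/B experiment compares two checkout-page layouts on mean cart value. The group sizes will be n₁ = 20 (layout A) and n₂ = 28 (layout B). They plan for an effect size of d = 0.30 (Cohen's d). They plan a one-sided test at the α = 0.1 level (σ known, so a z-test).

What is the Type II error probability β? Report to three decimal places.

Noncentrality parameter: δ = d / √(1/n₁ + 1/n₂) = 0.30 / √(1/20 + 1/28) = 1.0247
One-sided α = 0.1 → critical value z_{0.1} = 1.282.
Power = P(Z > 1.282 − δ) = Φ(-0.257) = 0.3986.
Type II error: β = 1 − power = 1 − 0.3986 = 0.6014.

β ≈ 0.601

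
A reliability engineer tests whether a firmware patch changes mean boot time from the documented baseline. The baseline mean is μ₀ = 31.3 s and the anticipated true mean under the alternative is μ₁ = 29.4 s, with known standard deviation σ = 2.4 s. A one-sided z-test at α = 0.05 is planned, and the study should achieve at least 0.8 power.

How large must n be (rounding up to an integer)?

n = 10

Standardized effect: d = |μ₁ − μ₀| / σ = |29.4 − 31.3| / 2.4 = 0.7917
For power 0.8 need Φ(δ − z_{0.05}) = 0.8, so δ = z_{0.05} + z_{0.20} = 1.645 + 0.842 = 2.486.
δ = d·√n ⇒ n = (δ/d)² = (2.486 / 0.7917)² = 9.86.
Rounding up, n = 10.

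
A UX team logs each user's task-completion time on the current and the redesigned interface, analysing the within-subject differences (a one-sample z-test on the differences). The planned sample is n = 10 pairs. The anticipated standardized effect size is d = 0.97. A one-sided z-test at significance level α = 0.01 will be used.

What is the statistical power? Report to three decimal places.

Noncentrality parameter: δ = d·√n = 0.97 × √10 = 3.0674
One-sided α = 0.01 → critical value z_{0.01} = 2.326.
Power = Φ(δ − 2.326) = Φ(0.741) = 0.7707.

Power ≈ 0.771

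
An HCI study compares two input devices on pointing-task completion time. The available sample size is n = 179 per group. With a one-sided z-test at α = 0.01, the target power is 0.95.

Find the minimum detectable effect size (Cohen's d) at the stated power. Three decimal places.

Required noncentrality: δ = z_{0.01} + z_{0.05} = 2.326 + 1.645 = 3.971.
δ = d·√(n/2) ⇒ d = δ/√(n/2) = 3.971/√(179/2) = 0.4198.

d ≈ 0.420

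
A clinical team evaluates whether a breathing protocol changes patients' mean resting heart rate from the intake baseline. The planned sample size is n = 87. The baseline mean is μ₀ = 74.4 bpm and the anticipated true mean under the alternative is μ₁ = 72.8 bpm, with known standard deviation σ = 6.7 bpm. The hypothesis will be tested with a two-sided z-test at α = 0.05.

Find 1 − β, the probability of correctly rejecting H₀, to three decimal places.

Standardized effect: d = |μ₁ − μ₀| / σ = |72.8 − 74.4| / 6.7 = 0.2388
Noncentrality parameter: λ = d·√n = 0.2388 × √87 = 2.2274
Critical value for a two-sided test at α = 0.05: z_{α/2} = 1.960.
Power = Φ(λ − 1.960) + Φ(−λ − 1.960) = Φ(0.267) + Φ(-4.187) = 0.6054 + 0.0000 = 0.6055.

Power ≈ 0.605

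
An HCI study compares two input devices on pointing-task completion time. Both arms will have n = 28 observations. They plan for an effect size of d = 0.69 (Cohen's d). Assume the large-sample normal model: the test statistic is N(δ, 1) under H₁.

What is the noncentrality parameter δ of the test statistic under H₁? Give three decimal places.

The noncentrality parameter scales effect size by the design's sample-size factor: δ = d·√(n/2) = 0.69 × √(28/2) = 2.5817

δ ≈ 2.582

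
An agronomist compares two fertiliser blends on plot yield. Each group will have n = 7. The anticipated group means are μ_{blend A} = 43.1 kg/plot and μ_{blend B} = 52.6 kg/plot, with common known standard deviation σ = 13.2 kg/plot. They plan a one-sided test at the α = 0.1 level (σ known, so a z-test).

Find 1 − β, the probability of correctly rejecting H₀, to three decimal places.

Standardized effect: d = |μ_{blend A} − μ_{blend B}| / σ = |43.1 − 52.6| / 13.2 = 0.7197
Noncentrality parameter: δ = d·√(n/2) = 0.7197 × √(7/2) = 1.3464
Critical value for a one-sided test at α = 0.1: z_α = 1.282.
Power = Φ(δ − 1.282) = Φ(0.065) = 0.5259.

Power ≈ 0.526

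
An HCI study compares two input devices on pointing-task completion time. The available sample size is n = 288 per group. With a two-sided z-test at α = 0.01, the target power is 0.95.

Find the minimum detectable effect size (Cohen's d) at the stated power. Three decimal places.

Required noncentrality: δ = z_{0.005} + z_{0.05} = 2.576 + 1.645 = 4.221.
(The second rejection-region term Φ(−δ − z_{α/2}) is negligible and dropped.)
δ = d·√(n/2) ⇒ d = δ/√(n/2) = 4.221/√(288/2) = 0.3517.

d ≈ 0.352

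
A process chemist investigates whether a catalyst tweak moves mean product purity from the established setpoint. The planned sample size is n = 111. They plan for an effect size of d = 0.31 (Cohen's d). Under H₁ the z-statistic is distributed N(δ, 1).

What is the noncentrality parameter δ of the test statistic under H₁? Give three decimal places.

The noncentrality parameter scales effect size by the design's sample-size factor: δ = d·√n = 0.31 × √111 = 3.2661

δ ≈ 3.266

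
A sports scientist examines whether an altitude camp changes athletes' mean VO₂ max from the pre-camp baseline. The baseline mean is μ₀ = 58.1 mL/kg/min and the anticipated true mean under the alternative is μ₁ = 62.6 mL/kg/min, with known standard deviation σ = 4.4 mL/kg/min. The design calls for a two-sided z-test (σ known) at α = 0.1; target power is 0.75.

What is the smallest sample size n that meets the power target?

Standardized effect: d = |μ₁ − μ₀| / σ = |62.6 − 58.1| / 4.4 = 1.0227
For power 0.75 need Φ(δ − z_{0.05}) = 0.75, so δ = z_{0.05} + z_{0.25} = 1.645 + 0.674 = 2.319.
(For δ > 0 the lower-tail rejection region contributes negligibly to power, so the one-term inversion is standard.)
δ = d·√n ⇒ n = (δ/d)² = (2.319 / 1.0227)² = 5.14.
Round up to the next whole unit.

n = 6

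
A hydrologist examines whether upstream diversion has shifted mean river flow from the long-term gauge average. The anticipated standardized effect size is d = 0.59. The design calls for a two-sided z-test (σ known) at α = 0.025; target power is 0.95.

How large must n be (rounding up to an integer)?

n = 44

For power 0.95 need Φ(δ − z_{0.0125}) = 0.95, so δ = z_{0.0125} + z_{0.05} = 2.241 + 1.645 = 3.886.
(For δ > 0 the lower-tail rejection region contributes negligibly to power, so the one-term inversion is standard.)
δ = d·√n ⇒ n = (δ/d)² = (3.886 / 0.59)² = 43.39.
Rounding up, n = 44.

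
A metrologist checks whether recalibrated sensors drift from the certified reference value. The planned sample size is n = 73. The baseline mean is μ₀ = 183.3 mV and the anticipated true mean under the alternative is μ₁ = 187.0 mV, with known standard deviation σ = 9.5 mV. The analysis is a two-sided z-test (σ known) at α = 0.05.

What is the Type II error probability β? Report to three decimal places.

Standardized effect: d = |μ₁ − μ₀| / σ = |187.0 − 183.3| / 9.5 = 0.3895
Noncentrality parameter: δ = d·√n = 0.3895 × √73 = 3.3277
Two-sided α = 0.05 → critical value z_{0.025} = 1.960.
Power = Φ(δ − 1.960) + Φ(−δ − 1.960) = Φ(1.368) + Φ(-5.288) = 0.9143 + 0.0000 = 0.9143.
Type II error: β = 1 − power = 1 − 0.9143 = 0.0857.

β ≈ 0.086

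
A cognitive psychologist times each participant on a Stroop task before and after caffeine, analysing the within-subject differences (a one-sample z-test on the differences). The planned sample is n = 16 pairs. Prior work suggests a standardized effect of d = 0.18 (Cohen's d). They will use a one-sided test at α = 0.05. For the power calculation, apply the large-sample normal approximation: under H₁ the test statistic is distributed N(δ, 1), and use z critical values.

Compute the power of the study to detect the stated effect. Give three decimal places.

Noncentrality parameter: δ = d·√n = 0.18 × √16 = 0.7200
Critical value for a one-sided test at α = 0.05: z_α = 1.645.
Power = Φ(δ − 1.645) = Φ(-0.925) = 0.1775.

Power ≈ 0.178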